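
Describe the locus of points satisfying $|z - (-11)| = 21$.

|z - z0| = r describes a circle centered at z0 with radius r
Here z0 = -11 and r = 21
Locus: Circle centered at (-11, 0) with radius 21


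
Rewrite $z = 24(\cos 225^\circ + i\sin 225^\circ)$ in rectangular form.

a = r cos θ = 24 * -sqrt(2)/2 = -12*sqrt(2)
b = r sin θ = 24 * -sqrt(2)/2 = -12*sqrt(2)
z = -12*sqrt(2) - 12*sqrt(2)i


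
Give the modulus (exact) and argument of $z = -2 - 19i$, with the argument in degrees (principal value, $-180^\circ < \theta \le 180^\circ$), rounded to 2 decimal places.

|z| = sqrt((-2)^2 + (-19)^2) = sqrt(365)
arg(z) = arctan(b/a) = arctan(-19/-2) (quadrant-adjusted) = -96.01°


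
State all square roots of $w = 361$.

|w| = 361, arg(w) = 0°
Root modulus = 361^(1/2) = 19
Root arguments: θ_k = (0° + 360°k)/2 for k = 0, 1, ..., 1
Roots: 19, -19


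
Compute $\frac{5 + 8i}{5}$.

Divisor is real, so divide each part by 5:
= 1 + (8/5)i


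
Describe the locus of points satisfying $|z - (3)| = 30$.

|z - z0| = r describes a circle centered at z0 with radius r
Here z0 = 3 and r = 30
Locus: Circle centered at (3, 0) with radius 30


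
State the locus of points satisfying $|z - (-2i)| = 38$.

|z - z0| = r describes a circle centered at z0 with radius r
Here z0 = -2i and r = 38
Locus: Circle centered at (0, -2) with radius 38


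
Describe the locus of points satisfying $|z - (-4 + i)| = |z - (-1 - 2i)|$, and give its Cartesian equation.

|z - z1| = |z - z2| means z is equidistant from z1 and z2,
i.e. the perpendicular bisector of the segment from (-4, 1) to (-1, -2) (midpoint (-5/2, -1/2)).
With z = x + yi, square both sides:
(x - (-4))^2 + (y - 1)^2 = (x - (-1))^2 + (y - (-2))^2
The x^2 and y^2 terms cancel: 6x + (-6)y = 5 - 17 = -12
Simplify: x - y = -2
Locus: Perpendicular bisector of the segment from (-4, 1) to (-1, -2): the line x - y = -2


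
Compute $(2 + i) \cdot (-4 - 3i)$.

(a1*a2 - b1*b2) + (a1*b2 + b1*a2)i
= (-8 - (-3)) + (-6 + (-4))i
= -5 - 10i


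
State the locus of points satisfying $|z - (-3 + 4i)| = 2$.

|z - z0| = r describes a circle centered at z0 with radius r
Here z0 = -3 + 4i and r = 2
Locus: Circle centered at (-3, 4) with radius 2


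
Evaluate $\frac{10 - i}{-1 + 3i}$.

Multiply numerator and denominator by conjugate (-1 - 3i):
= (10 - i)(-1 - 3i) / ((-1)^2 + 3^2)
= (-13 - 29i) / 10
= -13/10 - (29/10)i


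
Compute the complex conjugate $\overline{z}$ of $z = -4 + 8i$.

If z = a + bi, then conjugate(z) = a - bi
conjugate(-4 + 8i) = -4 - 8i


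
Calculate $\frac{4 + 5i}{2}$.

Divisor is real, so divide each part by 2:
= 2 + (5/2)i


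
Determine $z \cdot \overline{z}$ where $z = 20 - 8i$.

z * conjugate(z) = |z|^2 = a^2 + b^2
= 20^2 + (-8)^2 = 464


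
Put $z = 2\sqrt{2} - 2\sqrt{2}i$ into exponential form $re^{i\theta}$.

r = |z| = sqrt((2*sqrt(2))^2 + (-2*sqrt(2))^2) = sqrt(8 + 8) = sqrt(16) = 4
θ = arctan(b/a) = arctan(-2.8284/2.8284) (quadrant-adjusted) = -45° = -π/4
z = 4e^(-i*π/4)


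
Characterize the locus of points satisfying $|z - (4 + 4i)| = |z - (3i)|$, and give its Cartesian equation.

|z - z1| = |z - z2| means z is equidistant from z1 and z2,
i.e. the perpendicular bisector of the segment from (4, 4) to (0, 3) (midpoint (2, 7/2)).
With z = x + yi, square both sides:
(x - 4)^2 + (y - 4)^2 = (x - 0)^2 + (y - 3)^2
The x^2 and y^2 terms cancel: -8x + (-2)y = 9 - 32 = -23
Simplify: 8x + 2y = 23
Locus: Perpendicular bisector of the segment from (4, 4) to (0, 3): the line 8x + 2y = 23


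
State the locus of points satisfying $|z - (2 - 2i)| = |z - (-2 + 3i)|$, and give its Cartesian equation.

|z - z1| = |z - z2| means z is equidistant from z1 and z2,
i.e. the perpendicular bisector of the segment from (2, -2) to (-2, 3) (midpoint (0, 1/2)).
With z = x + yi, square both sides:
(x - 2)^2 + (y - (-2))^2 = (x - (-2))^2 + (y - 3)^2
The x^2 and y^2 terms cancel: -8x + 10y = 13 - 8 = 5
Simplify: 8x - 10y = -5
Locus: Perpendicular bisector of the segment from (2, -2) to (-2, 3): the line 8x - 10y = -5


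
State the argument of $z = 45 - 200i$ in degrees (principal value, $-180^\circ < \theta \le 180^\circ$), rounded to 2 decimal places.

θ = arctan(b/a) = arctan(-200/45) (quadrant-adjusted) = -77.32°


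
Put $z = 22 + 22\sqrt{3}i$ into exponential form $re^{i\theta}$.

r = |z| = sqrt((22)^2 + (22*sqrt(3))^2) = sqrt(484 + 1452) = sqrt(1936) = 44
θ = arctan(b/a) = arctan(38.1051/22) (quadrant-adjusted) = 60° = π/3
z = 44e^(i*π/3)


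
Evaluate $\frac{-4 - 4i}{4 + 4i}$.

Multiply numerator and denominator by conjugate (4 - 4i):
= (-4 - 4i)(4 - 4i) / (4^2 + 4^2)
= (-32) / 32
= -1


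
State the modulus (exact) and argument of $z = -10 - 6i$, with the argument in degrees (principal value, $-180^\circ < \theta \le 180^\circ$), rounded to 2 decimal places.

|z| = sqrt((-10)^2 + (-6)^2) = sqrt(136)
arg(z) = arctan(b/a) = arctan(-6/-10) (quadrant-adjusted) = -149.04°


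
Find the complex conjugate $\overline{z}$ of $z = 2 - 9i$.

If z = a + bi, then conjugate(z) = a - bi
conjugate(2 - 9i) = 2 + 9i


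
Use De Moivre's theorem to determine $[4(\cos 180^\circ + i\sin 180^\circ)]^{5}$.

By De Moivre: z^n = r^n(cos(nθ) + i sin(nθ))
= 4^5(cos(5*180°) + i sin(5*180°))
= 1024(cos 180° + i sin 180°)
= -1024


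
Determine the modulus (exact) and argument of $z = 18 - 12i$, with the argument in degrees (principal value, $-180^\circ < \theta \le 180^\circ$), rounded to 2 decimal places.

|z| = sqrt(18^2 + (-12)^2) = sqrt(468)
arg(z) = arctan(b/a) = arctan(-12/18) (quadrant-adjusted) = -33.69°


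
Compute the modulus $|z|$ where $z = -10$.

|z| = sqrt(a^2 + b^2) = sqrt((-10)^2 + 0^2) = sqrt(100) = 10


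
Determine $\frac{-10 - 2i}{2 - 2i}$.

Multiply numerator and denominator by conjugate (2 + 2i):
= (-10 - 2i)(2 + 2i) / (2^2 + (-2)^2)
= (-16 - 24i) / 8
= -2 - 3i


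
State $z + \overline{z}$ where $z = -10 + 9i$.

z + conjugate(z) = (a + bi) + (a - bi) = 2a
= 2 * (-10) = -20


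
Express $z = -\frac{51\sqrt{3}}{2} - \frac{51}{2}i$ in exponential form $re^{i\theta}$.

r = |z| = sqrt((-51*sqrt(3)/2)^2 + (-51/2)^2) = sqrt(7803/4 + 2601/4) = sqrt(2601) = 51
θ = arctan(b/a) = arctan(-25.5/-44.1673) (quadrant-adjusted) = -150° = -5π/6
z = 51e^(-i*5π/6)


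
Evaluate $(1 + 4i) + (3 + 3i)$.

(1 + 3) + (4 + 3)i = 4 + 7i


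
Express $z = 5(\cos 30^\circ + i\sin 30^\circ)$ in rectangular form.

a = r cos θ = 5 * sqrt(3)/2 = 5*sqrt(3)/2
b = r sin θ = 5 * 1/2 = 5/2
z = 5*sqrt(3)/2 + (5/2)i


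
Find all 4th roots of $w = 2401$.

|w| = 2401, arg(w) = 0°
Root modulus = 2401^(1/4) = 7
Root arguments: θ_k = (0° + 360°k)/4 for k = 0, 1, ..., 3
Roots: 7, 7i, -7, -7i


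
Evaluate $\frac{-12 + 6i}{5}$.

Divisor is real, so divide each part by 5:
= -12/5 + (6/5)i


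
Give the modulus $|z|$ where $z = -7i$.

|z| = sqrt(a^2 + b^2) = sqrt(0^2 + (-7)^2) = sqrt(49) = 7


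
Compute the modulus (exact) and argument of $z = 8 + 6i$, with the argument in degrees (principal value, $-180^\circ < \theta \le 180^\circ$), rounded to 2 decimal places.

|z| = sqrt(8^2 + 6^2) = 10
arg(z) = arctan(b/a) = arctan(6/8) (quadrant-adjusted) = 36.87°


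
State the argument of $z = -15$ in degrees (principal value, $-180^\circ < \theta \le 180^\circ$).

b = 0 and a < 0, so z lies on the negative real axis: θ = 180°


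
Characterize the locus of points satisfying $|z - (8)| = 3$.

|z - z0| = r describes a circle centered at z0 with radius r
Here z0 = 8 and r = 3
Locus: Circle centered at (8, 0) with radius 3


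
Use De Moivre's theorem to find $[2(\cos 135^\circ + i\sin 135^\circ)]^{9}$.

By De Moivre: z^n = r^n(cos(nθ) + i sin(nθ))
= 2^9(cos(9*135°) + i sin(9*135°))
= 512(cos 135° + i sin 135°)
= -256*sqrt(2) + 256*sqrt(2)i


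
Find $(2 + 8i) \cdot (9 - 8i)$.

(a1*a2 - b1*b2) + (a1*b2 + b1*a2)i
= (18 - (-64)) + (-16 + 72)i
= 82 + 56i


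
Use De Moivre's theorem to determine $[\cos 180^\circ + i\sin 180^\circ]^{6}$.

By De Moivre: z^n = r^n(cos(nθ) + i sin(nθ))
= 1^6(cos(6*180°) + i sin(6*180°))
= 1(cos 0° + i sin 0°)
= 1


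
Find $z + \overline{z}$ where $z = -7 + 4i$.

z + conjugate(z) = (a + bi) + (a - bi) = 2a
= 2 * (-7) = -14


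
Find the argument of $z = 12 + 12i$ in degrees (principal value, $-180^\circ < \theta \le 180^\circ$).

θ = arctan(b/a) = arctan(12/12) (quadrant-adjusted) = 45°


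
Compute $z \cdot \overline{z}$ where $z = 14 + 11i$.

z * conjugate(z) = |z|^2 = a^2 + b^2
= 14^2 + 11^2 = 317


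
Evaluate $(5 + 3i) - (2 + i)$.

(5 - 2) + (3 - 1)i = 3 + 2i


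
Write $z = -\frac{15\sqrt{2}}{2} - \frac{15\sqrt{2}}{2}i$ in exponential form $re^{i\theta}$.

r = |z| = sqrt((-15*sqrt(2)/2)^2 + (-15*sqrt(2)/2)^2) = sqrt(225/2 + 225/2) = sqrt(225) = 15
θ = arctan(b/a) = arctan(-10.6066/-10.6066) (quadrant-adjusted) = -135° = -3π/4
z = 15e^(-i*3π/4)


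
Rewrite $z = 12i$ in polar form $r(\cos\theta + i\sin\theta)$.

r = |z| = sqrt(a^2 + b^2) = sqrt((0)^2 + (12)^2) = sqrt(0 + 144) = sqrt(144) = 12
a = 0 and b > 0, so z lies on the positive imaginary axis: θ = 90°
z = 12(cos 90° + i sin 90°)


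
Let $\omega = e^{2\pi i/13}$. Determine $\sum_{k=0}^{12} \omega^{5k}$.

Let ζ = ω^5 = e^(2πi·5/13). Since 13 ∤ 5, ζ ≠ 1.
Sum = Σ_{k=0}^{12} ζ^k = (ζ^13 - 1)/(ζ - 1) = (ω^{5·13} - 1)/(ζ - 1) = (1 - 1)/(ζ - 1) = 0


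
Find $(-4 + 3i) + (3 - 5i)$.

(-4 + 3) + (3 + (-5))i = -1 - 2i


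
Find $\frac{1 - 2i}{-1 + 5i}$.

Multiply numerator and denominator by conjugate (-1 - 5i):
= (1 - 2i)(-1 - 5i) / ((-1)^2 + 5^2)
= (-11 - 3i) / 26
= -11/26 - (3/26)i


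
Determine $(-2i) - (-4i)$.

(0 - 0) + (-2 - (-4))i = 2i


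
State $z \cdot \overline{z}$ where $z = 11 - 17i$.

z * conjugate(z) = |z|^2 = a^2 + b^2
= 11^2 + (-17)^2 = 410


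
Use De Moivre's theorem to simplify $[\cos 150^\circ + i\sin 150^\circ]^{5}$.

By De Moivre: z^n = r^n(cos(nθ) + i sin(nθ))
= 1^5(cos(5*150°) + i sin(5*150°))
= 1(cos 30° + i sin 30°)
= sqrt(3)/2 + (1/2)i


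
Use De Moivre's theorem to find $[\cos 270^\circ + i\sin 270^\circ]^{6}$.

By De Moivre: z^n = r^n(cos(nθ) + i sin(nθ))
= 1^6(cos(6*270°) + i sin(6*270°))
= 1(cos 180° + i sin 180°)
= -1


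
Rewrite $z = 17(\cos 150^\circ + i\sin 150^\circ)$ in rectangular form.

a = r cos θ = 17 * -sqrt(3)/2 = -17*sqrt(3)/2
b = r sin θ = 17 * 1/2 = 17/2
z = -17*sqrt(3)/2 + (17/2)i


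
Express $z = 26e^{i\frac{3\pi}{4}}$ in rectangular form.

a = r cos θ = 26 * -sqrt(2)/2 = -13*sqrt(2)
b = r sin θ = 26 * sqrt(2)/2 = 13*sqrt(2)
z = -13*sqrt(2) + 13*sqrt(2)i


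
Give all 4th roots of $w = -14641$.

|w| = 14641, arg(w) = 180°
Root modulus = 14641^(1/4) = 11
Root arguments: θ_k = (180° + 360°k)/4 for k = 0, 1, ..., 3
Roots: 11*sqrt(2)/2 + (11*sqrt(2)/2)i, -11*sqrt(2)/2 + (11*sqrt(2)/2)i, -11*sqrt(2)/2 - (11*sqrt(2)/2)i, 11*sqrt(2)/2 - (11*sqrt(2)/2)i


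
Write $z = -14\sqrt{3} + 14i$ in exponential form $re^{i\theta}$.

r = |z| = sqrt((-14*sqrt(3))^2 + (14)^2) = sqrt(588 + 196) = sqrt(784) = 28
θ = arctan(b/a) = arctan(14/-24.2487) (quadrant-adjusted) = 150° = 5π/6
z = 28e^(i*5π/6)


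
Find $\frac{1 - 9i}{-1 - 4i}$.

Multiply numerator and denominator by conjugate (-1 + 4i):
= (1 - 9i)(-1 + 4i) / ((-1)^2 + (-4)^2)
= (35 + 13i) / 17
= 35/17 + (13/17)i


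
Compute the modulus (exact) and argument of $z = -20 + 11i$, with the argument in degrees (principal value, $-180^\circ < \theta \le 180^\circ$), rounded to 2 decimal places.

|z| = sqrt((-20)^2 + 11^2) = sqrt(521)
arg(z) = arctan(b/a) = arctan(11/-20) (quadrant-adjusted) = 151.19°


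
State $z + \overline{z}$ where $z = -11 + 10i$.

z + conjugate(z) = (a + bi) + (a - bi) = 2a
= 2 * (-11) = -22


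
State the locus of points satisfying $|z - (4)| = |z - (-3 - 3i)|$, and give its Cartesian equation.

|z - z1| = |z - z2| means z is equidistant from z1 and z2,
i.e. the perpendicular bisector of the segment from (4, 0) to (-3, -3) (midpoint (1/2, -3/2)).
With z = x + yi, square both sides:
(x - 4)^2 + (y - 0)^2 = (x - (-3))^2 + (y - (-3))^2
The x^2 and y^2 terms cancel: -14x + (-6)y = 18 - 16 = 2
Simplify: 7x + 3y = -1
Locus: Perpendicular bisector of the segment from (4, 0) to (-3, -3): the line 7x + 3y = -1


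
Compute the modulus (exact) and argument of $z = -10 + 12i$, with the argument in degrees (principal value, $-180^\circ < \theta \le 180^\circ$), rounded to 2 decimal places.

|z| = sqrt((-10)^2 + 12^2) = sqrt(244)
arg(z) = arctan(b/a) = arctan(12/-10) (quadrant-adjusted) = 129.81°


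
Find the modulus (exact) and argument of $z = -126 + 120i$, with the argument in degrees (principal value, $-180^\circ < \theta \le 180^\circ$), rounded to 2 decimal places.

|z| = sqrt((-126)^2 + 120^2) = 174
arg(z) = arctan(b/a) = arctan(120/-126) (quadrant-adjusted) = 136.40°


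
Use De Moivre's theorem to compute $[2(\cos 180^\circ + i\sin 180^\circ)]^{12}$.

By De Moivre: z^n = r^n(cos(nθ) + i sin(nθ))
= 2^12(cos(12*180°) + i sin(12*180°))
= 4096(cos 0° + i sin 0°)
= 4096


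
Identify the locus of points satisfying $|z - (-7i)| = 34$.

|z - z0| = r describes a circle centered at z0 with radius r
Here z0 = -7i and r = 34
Locus: Circle centered at (0, -7) with radius 34


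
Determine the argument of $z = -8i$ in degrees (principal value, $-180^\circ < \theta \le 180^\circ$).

a = 0 and b < 0, so z lies on the negative imaginary axis: θ = -90°


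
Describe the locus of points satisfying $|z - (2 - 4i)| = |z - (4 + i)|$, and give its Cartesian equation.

|z - z1| = |z - z2| means z is equidistant from z1 and z2,
i.e. the perpendicular bisector of the segment from (2, -4) to (4, 1) (midpoint (3, -3/2)).
With z = x + yi, square both sides:
(x - 2)^2 + (y - (-4))^2 = (x - 4)^2 + (y - 1)^2
The x^2 and y^2 terms cancel: 4x + 10y = 17 - 20 = -3
Simplify: 4x + 10y = -3
Locus: Perpendicular bisector of the segment from (2, -4) to (4, 1): the line 4x + 10y = -3


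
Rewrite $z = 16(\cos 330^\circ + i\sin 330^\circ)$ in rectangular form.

a = r cos θ = 16 * sqrt(3)/2 = 8*sqrt(3)
b = r sin θ = 16 * -1/2 = -8
z = 8*sqrt(3) - 8i


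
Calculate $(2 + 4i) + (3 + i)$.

(2 + 3) + (4 + 1)i = 5 + 5i


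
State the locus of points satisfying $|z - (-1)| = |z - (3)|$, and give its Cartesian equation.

|z - z1| = |z - z2| means z is equidistant from z1 and z2,
i.e. the perpendicular bisector of the segment from (-1, 0) to (3, 0) (midpoint (1, 0)).
With z = x + yi, square both sides:
(x - (-1))^2 + (y - 0)^2 = (x - 3)^2 + (y - 0)^2
The x^2 and y^2 terms cancel: 8x + 0y = 9 - 1 = 8
Simplify: x = 1
Locus: Perpendicular bisector of the segment from (-1, 0) to (3, 0): the line x = 1


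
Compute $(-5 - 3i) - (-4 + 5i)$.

(-5 - (-4)) + (-3 - 5)i = -1 - 8i


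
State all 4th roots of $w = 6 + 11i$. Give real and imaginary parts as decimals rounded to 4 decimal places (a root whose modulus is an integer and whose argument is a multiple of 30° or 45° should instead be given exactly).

|w| = sqrt(157) ≈ 12.529964, arg(w) ≈ 61.389540°
Root modulus = sqrt(157)^(1/4) ≈ 1.881427
Root arguments: θ_k = (arg(w) + 360°k)/4 for k = 0, 1, ..., 3
Compute each root as (root modulus)(cos θ_k + i sin θ_k) using full-precision intermediates, then round to 4 decimal places.
Roots: 1.8143 + 0.4980i, -0.4980 + 1.8143i, -1.8143 - 0.4980i, 0.4980 - 1.8143i


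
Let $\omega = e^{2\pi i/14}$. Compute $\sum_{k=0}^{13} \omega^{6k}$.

Let ζ = ω^6 = e^(2πi·6/14). Since 14 ∤ 6, ζ ≠ 1.
Sum = Σ_{k=0}^{13} ζ^k = (ζ^14 - 1)/(ζ - 1) = (ω^{6·14} - 1)/(ζ - 1) = (1 - 1)/(ζ - 1) = 0


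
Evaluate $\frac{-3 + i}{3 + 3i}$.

Multiply numerator and denominator by conjugate (3 - 3i):
= (-3 + i)(3 - 3i) / (3^2 + 3^2)
= (-6 + 12i) / 18
Divide through by 6: (-1 + 2i) / 3
= -1/3 + (2/3)i


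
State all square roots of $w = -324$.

|w| = 324, arg(w) = 180°
Root modulus = 324^(1/2) = 18
Root arguments: θ_k = (180° + 360°k)/2 for k = 0, 1, ..., 1
Roots: 18i, -18i


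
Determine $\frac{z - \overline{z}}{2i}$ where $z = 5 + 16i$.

z - conjugate(z) = 2bi
(z - conjugate(z))/(2i) = 2bi/(2i) = b = 16


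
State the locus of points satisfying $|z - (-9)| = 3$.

|z - z0| = r describes a circle centered at z0 with radius r
Here z0 = -9 and r = 3
Locus: Circle centered at (-9, 0) with radius 3


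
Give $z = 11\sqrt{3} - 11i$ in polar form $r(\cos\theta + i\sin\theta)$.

r = |z| = sqrt(a^2 + b^2) = sqrt((11*sqrt(3))^2 + (-11)^2) = sqrt(363 + 121) = sqrt(484) = 22
θ = arctan(b/a) = arctan(-11/19.0526) (quadrant-adjusted) = 330°
z = 22(cos 330° + i sin 330°)


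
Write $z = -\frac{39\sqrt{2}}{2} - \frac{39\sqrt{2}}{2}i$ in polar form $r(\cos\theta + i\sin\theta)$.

r = |z| = sqrt(a^2 + b^2) = sqrt((-39*sqrt(2)/2)^2 + (-39*sqrt(2)/2)^2) = sqrt(1521/2 + 1521/2) = sqrt(1521) = 39
θ = arctan(b/a) = arctan(-27.5772/-27.5772) (quadrant-adjusted) = 225°
z = 39(cos 225° + i sin 225°)


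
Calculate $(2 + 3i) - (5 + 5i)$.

(2 - 5) + (3 - 5)i = -3 - 2i


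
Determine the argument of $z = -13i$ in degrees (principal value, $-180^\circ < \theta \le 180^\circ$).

a = 0 and b < 0, so z lies on the negative imaginary axis: θ = -90°


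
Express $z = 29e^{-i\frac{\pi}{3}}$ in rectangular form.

a = r cos θ = 29 * 1/2 = 29/2
b = r sin θ = 29 * -sqrt(3)/2 = -29*sqrt(3)/2
z = 29/2 - (29*sqrt(3)/2)i


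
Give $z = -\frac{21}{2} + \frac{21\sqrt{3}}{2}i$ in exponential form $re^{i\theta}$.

r = |z| = sqrt((-21/2)^2 + (21*sqrt(3)/2)^2) = sqrt(441/4 + 1323/4) = sqrt(441) = 21
θ = arctan(b/a) = arctan(18.1865/-10.5) (quadrant-adjusted) = 120° = 2π/3
z = 21e^(i*2π/3)


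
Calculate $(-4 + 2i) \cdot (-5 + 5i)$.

(a1*a2 - b1*b2) + (a1*b2 + b1*a2)i
= (20 - 10) + (-20 + (-10))i
= 10 - 30i


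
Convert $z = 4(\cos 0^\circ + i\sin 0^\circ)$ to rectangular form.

a = r cos θ = 4 * 1 = 4
b = r sin θ = 4 * 0 = 0
z = 4


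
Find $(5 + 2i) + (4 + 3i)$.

(5 + 4) + (2 + 3)i = 9 + 5i


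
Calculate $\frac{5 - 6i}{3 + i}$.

Multiply numerator and denominator by conjugate (3 - i):
= (5 - 6i)(3 - i) / (3^2 + 1^2)
= (9 - 23i) / 10
= 9/10 - (23/10)i


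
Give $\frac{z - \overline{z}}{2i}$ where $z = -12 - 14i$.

z - conjugate(z) = 2bi
(z - conjugate(z))/(2i) = 2bi/(2i) = b = -14


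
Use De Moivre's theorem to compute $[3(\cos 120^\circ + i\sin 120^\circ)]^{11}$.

By De Moivre: z^n = r^n(cos(nθ) + i sin(nθ))
= 3^11(cos(11*120°) + i sin(11*120°))
= 177147(cos 240° + i sin 240°)
= -177147/2 - (177147*sqrt(3)/2)i


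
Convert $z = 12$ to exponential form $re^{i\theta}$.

r = |z| = sqrt((12)^2 + (0)^2) = sqrt(144 + 0) = sqrt(144) = 12
b = 0 and a > 0, so z lies on the positive real axis: θ = 0
z = 12e^(i*0) = 12


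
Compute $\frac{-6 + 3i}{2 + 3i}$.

Multiply numerator and denominator by conjugate (2 - 3i):
= (-6 + 3i)(2 - 3i) / (2^2 + 3^2)
= (-3 + 24i) / 13
= -3/13 + (24/13)i


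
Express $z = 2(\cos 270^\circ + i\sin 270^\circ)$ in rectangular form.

a = r cos θ = 2 * 0 = 0
b = r sin θ = 2 * -1 = -2
z = -2i


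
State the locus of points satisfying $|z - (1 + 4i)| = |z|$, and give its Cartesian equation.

|z - z1| = |z - z2| means z is equidistant from z1 and z2,
i.e. the perpendicular bisector of the segment from (1, 4) to (0, 0) (midpoint (1/2, 2)).
With z = x + yi, square both sides:
(x - 1)^2 + (y - 4)^2 = (x - 0)^2 + (y - 0)^2
The x^2 and y^2 terms cancel: -2x + (-8)y = 0 - 17 = -17
Simplify: 2x + 8y = 17
Locus: Perpendicular bisector of the segment from (1, 4) to (0, 0): the line 2x + 8y = 17


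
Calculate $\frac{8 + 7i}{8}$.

Divisor is real, so divide each part by 8:
= 1 + (7/8)i


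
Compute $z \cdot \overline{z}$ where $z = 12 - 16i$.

z * conjugate(z) = |z|^2 = a^2 + b^2
= 12^2 + (-16)^2 = 400


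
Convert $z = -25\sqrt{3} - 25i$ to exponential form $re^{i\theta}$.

r = |z| = sqrt((-25*sqrt(3))^2 + (-25)^2) = sqrt(1875 + 625) = sqrt(2500) = 50
θ = arctan(b/a) = arctan(-25/-43.3013) (quadrant-adjusted) = 210° = 7π/6
z = 50e^(i*7π/6)


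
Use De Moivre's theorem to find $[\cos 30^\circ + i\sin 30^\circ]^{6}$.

By De Moivre: z^n = r^n(cos(nθ) + i sin(nθ))
= 1^6(cos(6*30°) + i sin(6*30°))
= 1(cos 180° + i sin 180°)
= -1


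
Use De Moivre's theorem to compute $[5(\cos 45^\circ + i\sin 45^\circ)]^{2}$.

By De Moivre: z^n = r^n(cos(nθ) + i sin(nθ))
= 5^2(cos(2*45°) + i sin(2*45°))
= 25(cos 90° + i sin 90°)
= 25i


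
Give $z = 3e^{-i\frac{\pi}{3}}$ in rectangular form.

a = r cos θ = 3 * 1/2 = 3/2
b = r sin θ = 3 * -sqrt(3)/2 = -3*sqrt(3)/2
z = 3/2 - (3*sqrt(3)/2)i


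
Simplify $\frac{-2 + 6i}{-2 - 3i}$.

Multiply numerator and denominator by conjugate (-2 + 3i):
= (-2 + 6i)(-2 + 3i) / ((-2)^2 + (-3)^2)
= (-14 - 18i) / 13
= -14/13 - (18/13)i


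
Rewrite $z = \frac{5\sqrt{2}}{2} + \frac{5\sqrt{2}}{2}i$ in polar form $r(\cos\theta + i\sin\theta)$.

r = |z| = sqrt(a^2 + b^2) = sqrt((5*sqrt(2)/2)^2 + (5*sqrt(2)/2)^2) = sqrt(25/2 + 25/2) = sqrt(25) = 5
θ = arctan(b/a) = arctan(3.5355/3.5355) (quadrant-adjusted) = 45°
z = 5(cos 45° + i sin 45°)


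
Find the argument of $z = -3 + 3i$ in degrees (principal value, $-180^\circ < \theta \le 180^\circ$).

θ = arctan(b/a) = arctan(3/-3) (quadrant-adjusted) = 135°


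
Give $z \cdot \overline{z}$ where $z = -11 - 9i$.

z * conjugate(z) = |z|^2 = a^2 + b^2
= (-11)^2 + (-9)^2 = 202


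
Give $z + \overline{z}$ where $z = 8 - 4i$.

z + conjugate(z) = (a + bi) + (a - bi) = 2a
= 2 * 8 = 16


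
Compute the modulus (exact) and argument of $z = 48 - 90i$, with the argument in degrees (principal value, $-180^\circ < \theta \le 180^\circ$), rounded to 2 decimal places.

|z| = sqrt(48^2 + (-90)^2) = 102
arg(z) = arctan(b/a) = arctan(-90/48) (quadrant-adjusted) = -61.93°


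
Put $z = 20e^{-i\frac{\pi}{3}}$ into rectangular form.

a = r cos θ = 20 * 1/2 = 10
b = r sin θ = 20 * -sqrt(3)/2 = -10*sqrt(3)
z = 10 - 10*sqrt(3)i


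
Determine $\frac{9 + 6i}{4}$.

Divisor is real, so divide each part by 4:
= 9/4 + (3/2)i


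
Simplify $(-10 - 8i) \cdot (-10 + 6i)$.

(a1*a2 - b1*b2) + (a1*b2 + b1*a2)i
= (100 - (-48)) + (-60 + 80)i
= 148 + 20i


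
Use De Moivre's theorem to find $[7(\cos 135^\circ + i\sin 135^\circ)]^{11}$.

By De Moivre: z^n = r^n(cos(nθ) + i sin(nθ))
= 7^11(cos(11*135°) + i sin(11*135°))
= 1977326743(cos 45° + i sin 45°)
= 1977326743*sqrt(2)/2 + (1977326743*sqrt(2)/2)i


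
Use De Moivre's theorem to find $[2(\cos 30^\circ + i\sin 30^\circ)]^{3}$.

By De Moivre: z^n = r^n(cos(nθ) + i sin(nθ))
= 2^3(cos(3*30°) + i sin(3*30°))
= 8(cos 90° + i sin 90°)
= 8i


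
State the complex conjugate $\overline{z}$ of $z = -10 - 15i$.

If z = a + bi, then conjugate(z) = a - bi
conjugate(-10 - 15i) = -10 + 15i


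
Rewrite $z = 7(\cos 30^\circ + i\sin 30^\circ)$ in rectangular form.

a = r cos θ = 7 * sqrt(3)/2 = 7*sqrt(3)/2
b = r sin θ = 7 * 1/2 = 7/2
z = 7*sqrt(3)/2 + (7/2)i


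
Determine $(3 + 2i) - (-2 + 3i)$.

(3 - (-2)) + (2 - 3)i = 5 - i


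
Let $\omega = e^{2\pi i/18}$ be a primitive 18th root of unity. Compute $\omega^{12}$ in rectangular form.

ω^12 = e^(2πi·12/18) = e^(i·4π/3)
= cos(4π/3) + i sin(4π/3)
= -1/2 - (sqrt(3)/2)i


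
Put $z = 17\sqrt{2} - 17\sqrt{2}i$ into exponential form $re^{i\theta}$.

r = |z| = sqrt((17*sqrt(2))^2 + (-17*sqrt(2))^2) = sqrt(578 + 578) = sqrt(1156) = 34
θ = arctan(b/a) = arctan(-24.0416/24.0416) (quadrant-adjusted) = -45° = -π/4
z = 34e^(-i*π/4)


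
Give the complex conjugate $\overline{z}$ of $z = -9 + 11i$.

If z = a + bi, then conjugate(z) = a - bi
conjugate(-9 + 11i) = -9 - 11i


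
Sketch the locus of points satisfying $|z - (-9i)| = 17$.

|z - z0| = r describes a circle centered at z0 with radius r
Here z0 = -9i and r = 17
Locus: Circle centered at (0, -9) with radius 17


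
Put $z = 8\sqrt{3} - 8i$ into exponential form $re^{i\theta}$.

r = |z| = sqrt((8*sqrt(3))^2 + (-8)^2) = sqrt(192 + 64) = sqrt(256) = 16
θ = arctan(b/a) = arctan(-8/13.8564) (quadrant-adjusted) = -30° = -π/6
z = 16e^(-i*π/6)


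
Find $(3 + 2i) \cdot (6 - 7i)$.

(a1*a2 - b1*b2) + (a1*b2 + b1*a2)i
= (18 - (-14)) + (-21 + 12)i
= 32 - 9i


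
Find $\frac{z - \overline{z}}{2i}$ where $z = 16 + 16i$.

z - conjugate(z) = 2bi
(z - conjugate(z))/(2i) = 2bi/(2i) = b = 16


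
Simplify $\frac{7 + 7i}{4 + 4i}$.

Multiply numerator and denominator by conjugate (4 - 4i):
= (7 + 7i)(4 - 4i) / (4^2 + 4^2)
= (56) / 32
Divide through by 8: (7) / 4
= 7/4


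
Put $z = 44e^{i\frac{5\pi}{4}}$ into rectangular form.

a = r cos θ = 44 * -sqrt(2)/2 = -22*sqrt(2)
b = r sin θ = 44 * -sqrt(2)/2 = -22*sqrt(2)
z = -22*sqrt(2) - 22*sqrt(2)i


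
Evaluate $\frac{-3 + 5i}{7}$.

Divisor is real, so divide each part by 7:
= -3/7 + (5/7)i


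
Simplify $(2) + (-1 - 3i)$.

(2 + (-1)) + (0 + (-3))i = 1 - 3i


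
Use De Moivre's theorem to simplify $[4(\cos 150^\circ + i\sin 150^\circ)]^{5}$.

By De Moivre: z^n = r^n(cos(nθ) + i sin(nθ))
= 4^5(cos(5*150°) + i sin(5*150°))
= 1024(cos 30° + i sin 30°)
= 512*sqrt(3) + 512i


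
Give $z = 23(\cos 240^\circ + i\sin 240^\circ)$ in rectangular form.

a = r cos θ = 23 * -1/2 = -23/2
b = r sin θ = 23 * -sqrt(3)/2 = -23*sqrt(3)/2
z = -23/2 - (23*sqrt(3)/2)i


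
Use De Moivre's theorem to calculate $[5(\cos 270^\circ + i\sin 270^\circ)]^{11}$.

By De Moivre: z^n = r^n(cos(nθ) + i sin(nθ))
= 5^11(cos(11*270°) + i sin(11*270°))
= 48828125(cos 90° + i sin 90°)
= 48828125i


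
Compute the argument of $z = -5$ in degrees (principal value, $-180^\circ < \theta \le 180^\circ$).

b = 0 and a < 0, so z lies on the negative real axis: θ = 180°


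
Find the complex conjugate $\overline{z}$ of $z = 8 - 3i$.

If z = a + bi, then conjugate(z) = a - bi
conjugate(8 - 3i) = 8 + 3i


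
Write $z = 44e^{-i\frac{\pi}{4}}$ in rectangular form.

a = r cos θ = 44 * sqrt(2)/2 = 22*sqrt(2)
b = r sin θ = 44 * -sqrt(2)/2 = -22*sqrt(2)
z = 22*sqrt(2) - 22*sqrt(2)i


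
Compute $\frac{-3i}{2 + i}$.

Multiply numerator and denominator by conjugate (2 - i):
= (-3i)(2 - i) / (2^2 + 1^2)
= (-3 - 6i) / 5
= -3/5 - (6/5)i


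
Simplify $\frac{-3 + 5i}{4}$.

Divisor is real, so divide each part by 4:
= -3/4 + (5/4)i


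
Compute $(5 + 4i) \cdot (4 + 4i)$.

(a1*a2 - b1*b2) + (a1*b2 + b1*a2)i
= (20 - 16) + (20 + 16)i
= 4 + 36i


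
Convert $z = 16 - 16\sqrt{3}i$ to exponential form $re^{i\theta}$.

r = |z| = sqrt((16)^2 + (-16*sqrt(3))^2) = sqrt(256 + 768) = sqrt(1024) = 32
θ = arctan(b/a) = arctan(-27.7128/16) (quadrant-adjusted) = -60° = -π/3
z = 32e^(-i*π/3)


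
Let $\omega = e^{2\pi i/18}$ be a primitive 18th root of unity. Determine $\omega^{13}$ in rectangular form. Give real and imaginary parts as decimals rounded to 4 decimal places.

ω^13 = e^(2πi·13/18) = e^(i·13π/9)
= cos(13π/9) + i sin(13π/9)
= -0.1736 - 0.9848i


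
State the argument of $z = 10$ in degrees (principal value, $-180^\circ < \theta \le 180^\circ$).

b = 0 and a > 0, so z lies on the positive real axis: θ = 0°


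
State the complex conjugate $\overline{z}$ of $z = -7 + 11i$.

If z = a + bi, then conjugate(z) = a - bi
conjugate(-7 + 11i) = -7 - 11i


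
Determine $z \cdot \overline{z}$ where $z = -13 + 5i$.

z * conjugate(z) = |z|^2 = a^2 + b^2
= (-13)^2 + 5^2 = 194


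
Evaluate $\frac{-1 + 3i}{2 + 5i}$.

Multiply numerator and denominator by conjugate (2 - 5i):
= (-1 + 3i)(2 - 5i) / (2^2 + 5^2)
= (13 + 11i) / 29
= 13/29 + (11/29)i


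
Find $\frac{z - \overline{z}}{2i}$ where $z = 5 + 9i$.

z - conjugate(z) = 2bi
(z - conjugate(z))/(2i) = 2bi/(2i) = b = 9


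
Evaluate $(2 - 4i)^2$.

(a + bi)^2 = a^2 - b^2 + 2abi
= 2^2 - (-4)^2 + 2*2*(-4)i
= -12 - 16i


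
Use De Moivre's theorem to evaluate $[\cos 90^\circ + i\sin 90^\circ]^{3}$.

By De Moivre: z^n = r^n(cos(nθ) + i sin(nθ))
= 1^3(cos(3*90°) + i sin(3*90°))
= 1(cos 270° + i sin 270°)
= -i


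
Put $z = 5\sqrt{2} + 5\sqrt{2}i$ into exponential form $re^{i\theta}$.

r = |z| = sqrt((5*sqrt(2))^2 + (5*sqrt(2))^2) = sqrt(50 + 50) = sqrt(100) = 10
θ = arctan(b/a) = arctan(7.0711/7.0711) (quadrant-adjusted) = 45° = π/4
z = 10e^(i*π/4)


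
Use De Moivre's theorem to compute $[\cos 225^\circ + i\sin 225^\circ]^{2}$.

By De Moivre: z^n = r^n(cos(nθ) + i sin(nθ))
= 1^2(cos(2*225°) + i sin(2*225°))
= 1(cos 90° + i sin 90°)
= i


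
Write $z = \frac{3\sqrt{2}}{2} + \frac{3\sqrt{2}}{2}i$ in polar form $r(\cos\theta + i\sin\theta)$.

r = |z| = sqrt(a^2 + b^2) = sqrt((3*sqrt(2)/2)^2 + (3*sqrt(2)/2)^2) = sqrt(9/2 + 9/2) = sqrt(9) = 3
θ = arctan(b/a) = arctan(2.1213/2.1213) (quadrant-adjusted) = 45°
z = 3(cos 45° + i sin 45°)


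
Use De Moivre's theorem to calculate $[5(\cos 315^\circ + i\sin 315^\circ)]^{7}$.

By De Moivre: z^n = r^n(cos(nθ) + i sin(nθ))
= 5^7(cos(7*315°) + i sin(7*315°))
= 78125(cos 45° + i sin 45°)
= 78125*sqrt(2)/2 + (78125*sqrt(2)/2)i


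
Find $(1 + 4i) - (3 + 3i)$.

(1 - 3) + (4 - 3)i = -2 + i


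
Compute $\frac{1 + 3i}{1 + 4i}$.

Multiply numerator and denominator by conjugate (1 - 4i):
= (1 + 3i)(1 - 4i) / (1^2 + 4^2)
= (13 - i) / 17
= 13/17 - (1/17)i


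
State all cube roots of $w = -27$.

|w| = 27, arg(w) = 180°
Root modulus = 27^(1/3) = 3
Root arguments: θ_k = (180° + 360°k)/3 for k = 0, 1, ..., 2
Roots: 3/2 + (3*sqrt(3)/2)i, -3, 3/2 - (3*sqrt(3)/2)i


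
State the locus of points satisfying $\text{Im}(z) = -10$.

Im(z) = y where z = x + yi; the equation y = -10 is satisfied by all points with that y-coordinate
Locus: Horizontal line y = -10


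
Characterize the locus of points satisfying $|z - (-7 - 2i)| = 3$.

|z - z0| = r describes a circle centered at z0 with radius r
Here z0 = -7 - 2i and r = 3
Locus: Circle centered at (-7, -2) with radius 3


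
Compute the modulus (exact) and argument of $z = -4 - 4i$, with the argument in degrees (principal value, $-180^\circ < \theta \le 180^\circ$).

|z| = sqrt((-4)^2 + (-4)^2) = sqrt(32)
arg(z) = arctan(b/a) = arctan(-4/-4) (quadrant-adjusted) = -135°


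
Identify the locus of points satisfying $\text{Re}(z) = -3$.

Re(z) = x where z = x + yi; the equation x = -3 is satisfied by all points with that x-coordinate
Locus: Vertical line x = -3


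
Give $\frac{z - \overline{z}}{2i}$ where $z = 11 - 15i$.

z - conjugate(z) = 2bi
(z - conjugate(z))/(2i) = 2bi/(2i) = b = -15


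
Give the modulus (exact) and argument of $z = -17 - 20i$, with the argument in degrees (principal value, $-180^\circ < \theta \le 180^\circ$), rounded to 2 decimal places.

|z| = sqrt((-17)^2 + (-20)^2) = sqrt(689)
arg(z) = arctan(b/a) = arctan(-20/-17) (quadrant-adjusted) = -130.36°


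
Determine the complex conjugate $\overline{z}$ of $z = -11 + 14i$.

If z = a + bi, then conjugate(z) = a - bi
conjugate(-11 + 14i) = -11 - 14i


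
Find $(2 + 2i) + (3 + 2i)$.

(2 + 3) + (2 + 2)i = 5 + 4i


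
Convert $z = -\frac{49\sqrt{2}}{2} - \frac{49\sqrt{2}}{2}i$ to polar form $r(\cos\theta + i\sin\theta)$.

r = |z| = sqrt(a^2 + b^2) = sqrt((-49*sqrt(2)/2)^2 + (-49*sqrt(2)/2)^2) = sqrt(2401/2 + 2401/2) = sqrt(2401) = 49
θ = arctan(b/a) = arctan(-34.6482/-34.6482) (quadrant-adjusted) = 225°
z = 49(cos 225° + i sin 225°)


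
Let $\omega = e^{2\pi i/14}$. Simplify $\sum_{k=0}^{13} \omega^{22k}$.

Let ζ = ω^22 = e^(2πi·22/14). Since 14 ∤ 22, ζ ≠ 1.
Sum = Σ_{k=0}^{13} ζ^k = (ζ^14 - 1)/(ζ - 1) = (ω^{22·14} - 1)/(ζ - 1) = (1 - 1)/(ζ - 1) = 0


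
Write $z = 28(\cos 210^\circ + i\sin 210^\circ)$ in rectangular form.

a = r cos θ = 28 * -sqrt(3)/2 = -14*sqrt(3)
b = r sin θ = 28 * -1/2 = -14
z = -14*sqrt(3) - 14i


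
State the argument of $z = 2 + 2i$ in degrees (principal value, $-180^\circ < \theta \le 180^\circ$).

θ = arctan(b/a) = arctan(2/2) (quadrant-adjusted) = 45°


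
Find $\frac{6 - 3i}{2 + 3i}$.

Multiply numerator and denominator by conjugate (2 - 3i):
= (6 - 3i)(2 - 3i) / (2^2 + 3^2)
= (3 - 24i) / 13
= 3/13 - (24/13)i


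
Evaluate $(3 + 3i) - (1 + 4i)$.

(3 - 1) + (3 - 4)i = 2 - i


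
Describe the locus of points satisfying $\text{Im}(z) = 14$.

Im(z) = y where z = x + yi; the equation y = 14 is satisfied by all points with that y-coordinate
Locus: Horizontal line y = 14


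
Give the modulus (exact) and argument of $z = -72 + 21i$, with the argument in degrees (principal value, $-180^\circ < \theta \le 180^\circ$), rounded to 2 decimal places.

|z| = sqrt((-72)^2 + 21^2) = 75
arg(z) = arctan(b/a) = arctan(21/-72) (quadrant-adjusted) = 163.74°


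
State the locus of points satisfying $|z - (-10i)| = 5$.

|z - z0| = r describes a circle centered at z0 with radius r
Here z0 = -10i and r = 5
Locus: Circle centered at (0, -10) with radius 5


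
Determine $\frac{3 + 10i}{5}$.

Divisor is real, so divide each part by 5:
= 3/5 + 2i


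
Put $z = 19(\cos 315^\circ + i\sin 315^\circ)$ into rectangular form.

a = r cos θ = 19 * sqrt(2)/2 = 19*sqrt(2)/2
b = r sin θ = 19 * -sqrt(2)/2 = -19*sqrt(2)/2
z = 19*sqrt(2)/2 - (19*sqrt(2)/2)i


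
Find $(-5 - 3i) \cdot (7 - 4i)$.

(a1*a2 - b1*b2) + (a1*b2 + b1*a2)i
= (-35 - 12) + (20 + (-21))i
= -47 - i


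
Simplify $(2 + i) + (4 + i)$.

(2 + 4) + (1 + 1)i = 6 + 2i


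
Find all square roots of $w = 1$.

|w| = 1, arg(w) = 0°
Root modulus = 1^(1/2) = 1
Root arguments: θ_k = (0° + 360°k)/2 for k = 0, 1, ..., 1
Roots: 1, -1


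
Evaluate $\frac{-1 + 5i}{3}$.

Divisor is real, so divide each part by 3:
= -1/3 + (5/3)i


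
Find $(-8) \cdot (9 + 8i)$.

(a1*a2 - b1*b2) + (a1*b2 + b1*a2)i
= (-72 - 0) + (-64 + 0)i
= -72 - 64i


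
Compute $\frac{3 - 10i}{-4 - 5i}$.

Multiply numerator and denominator by conjugate (-4 + 5i):
= (3 - 10i)(-4 + 5i) / ((-4)^2 + (-5)^2)
= (38 + 55i) / 41
= 38/41 + (55/41)i


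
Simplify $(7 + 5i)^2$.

(a + bi)^2 = a^2 - b^2 + 2abi
= 7^2 - 5^2 + 2*7*5i
= 24 + 70i


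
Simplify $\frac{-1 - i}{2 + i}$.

Multiply numerator and denominator by conjugate (2 - i):
= (-1 - i)(2 - i) / (2^2 + 1^2)
= (-3 - i) / 5
= -3/5 - (1/5)i


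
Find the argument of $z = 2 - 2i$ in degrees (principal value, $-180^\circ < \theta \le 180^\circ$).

θ = arctan(b/a) = arctan(-2/2) (quadrant-adjusted) = -45°


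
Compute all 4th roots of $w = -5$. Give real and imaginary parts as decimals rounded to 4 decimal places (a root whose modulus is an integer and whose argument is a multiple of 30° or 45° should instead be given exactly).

|w| = 5, arg(w) = 180°
Root modulus = 5^(1/4) ≈ 1.495349
Root arguments: θ_k = (180° + 360°k)/4 for k = 0, 1, ..., 3
Compute each root as (root modulus)(cos θ_k + i sin θ_k) using full-precision intermediates, then round to 4 decimal places.
Roots: 1.0574 + 1.0574i, -1.0574 + 1.0574i, -1.0574 - 1.0574i, 1.0574 - 1.0574i


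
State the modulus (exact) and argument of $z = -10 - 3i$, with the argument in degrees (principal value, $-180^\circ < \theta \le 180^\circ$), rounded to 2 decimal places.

|z| = sqrt((-10)^2 + (-3)^2) = sqrt(109)
arg(z) = arctan(b/a) = arctan(-3/-10) (quadrant-adjusted) = -163.30°


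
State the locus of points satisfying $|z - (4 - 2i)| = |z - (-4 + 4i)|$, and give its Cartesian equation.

|z - z1| = |z - z2| means z is equidistant from z1 and z2,
i.e. the perpendicular bisector of the segment from (4, -2) to (-4, 4) (midpoint (0, 1)).
With z = x + yi, square both sides:
(x - 4)^2 + (y - (-2))^2 = (x - (-4))^2 + (y - 4)^2
The x^2 and y^2 terms cancel: -16x + 12y = 32 - 20 = 12
Simplify: 4x - 3y = -3
Locus: Perpendicular bisector of the segment from (4, -2) to (-4, 4): the line 4x - 3y = -3


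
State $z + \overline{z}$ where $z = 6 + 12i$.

z + conjugate(z) = (a + bi) + (a - bi) = 2a
= 2 * 6 = 12


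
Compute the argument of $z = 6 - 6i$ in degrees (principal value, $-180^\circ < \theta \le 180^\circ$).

θ = arctan(b/a) = arctan(-6/6) (quadrant-adjusted) = -45°


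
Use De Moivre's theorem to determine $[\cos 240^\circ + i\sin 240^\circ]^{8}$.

By De Moivre: z^n = r^n(cos(nθ) + i sin(nθ))
= 1^8(cos(8*240°) + i sin(8*240°))
= 1(cos 120° + i sin 120°)
= -1/2 + (sqrt(3)/2)i


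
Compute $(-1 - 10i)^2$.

(a + bi)^2 = a^2 - b^2 + 2abi
= (-1)^2 - (-10)^2 + 2*(-1)*(-10)i
= -99 + 20i


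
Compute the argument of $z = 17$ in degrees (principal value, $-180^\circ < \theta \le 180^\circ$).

b = 0 and a > 0, so z lies on the positive real axis: θ = 0°


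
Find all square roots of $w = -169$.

|w| = 169, arg(w) = 180°
Root modulus = 169^(1/2) = 13
Root arguments: θ_k = (180° + 360°k)/2 for k = 0, 1, ..., 1
Roots: 13i, -13i


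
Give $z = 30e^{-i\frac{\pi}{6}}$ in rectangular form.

a = r cos θ = 30 * sqrt(3)/2 = 15*sqrt(3)
b = r sin θ = 30 * -1/2 = -15
z = 15*sqrt(3) - 15i


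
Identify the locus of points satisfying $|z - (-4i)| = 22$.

|z - z0| = r describes a circle centered at z0 with radius r
Here z0 = -4i and r = 22
Locus: Circle centered at (0, -4) with radius 22


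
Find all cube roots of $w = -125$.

|w| = 125, arg(w) = 180°
Root modulus = 125^(1/3) = 5
Root arguments: θ_k = (180° + 360°k)/3 for k = 0, 1, ..., 2
Roots: 5/2 + (5*sqrt(3)/2)i, -5, 5/2 - (5*sqrt(3)/2)i


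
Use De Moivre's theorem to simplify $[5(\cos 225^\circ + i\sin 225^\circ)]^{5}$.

By De Moivre: z^n = r^n(cos(nθ) + i sin(nθ))
= 5^5(cos(5*225°) + i sin(5*225°))
= 3125(cos 45° + i sin 45°)
= 3125*sqrt(2)/2 + (3125*sqrt(2)/2)i


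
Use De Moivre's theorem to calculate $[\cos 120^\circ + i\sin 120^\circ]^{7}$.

By De Moivre: z^n = r^n(cos(nθ) + i sin(nθ))
= 1^7(cos(7*120°) + i sin(7*120°))
= 1(cos 120° + i sin 120°)
= -1/2 + (sqrt(3)/2)i


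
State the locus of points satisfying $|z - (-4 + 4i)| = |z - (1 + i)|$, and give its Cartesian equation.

|z - z1| = |z - z2| means z is equidistant from z1 and z2,
i.e. the perpendicular bisector of the segment from (-4, 4) to (1, 1) (midpoint (-3/2, 5/2)).
With z = x + yi, square both sides:
(x - (-4))^2 + (y - 4)^2 = (x - 1)^2 + (y - 1)^2
The x^2 and y^2 terms cancel: 10x + (-6)y = 2 - 32 = -30
Simplify: 5x - 3y = -15
Locus: Perpendicular bisector of the segment from (-4, 4) to (1, 1): the line 5x - 3y = -15


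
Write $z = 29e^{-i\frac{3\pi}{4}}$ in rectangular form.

a = r cos θ = 29 * -sqrt(2)/2 = -29*sqrt(2)/2
b = r sin θ = 29 * -sqrt(2)/2 = -29*sqrt(2)/2
z = -29*sqrt(2)/2 - (29*sqrt(2)/2)i


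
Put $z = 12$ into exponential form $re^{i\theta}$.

r = |z| = sqrt((12)^2 + (0)^2) = sqrt(144 + 0) = sqrt(144) = 12
b = 0 and a > 0, so z lies on the positive real axis: θ = 0
z = 12e^(i*0) = 12


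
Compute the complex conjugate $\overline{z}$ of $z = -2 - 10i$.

If z = a + bi, then conjugate(z) = a - bi
conjugate(-2 - 10i) = -2 + 10i


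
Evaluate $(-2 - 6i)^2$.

(a + bi)^2 = a^2 - b^2 + 2abi
= (-2)^2 - (-6)^2 + 2*(-2)*(-6)i
= -32 + 24i


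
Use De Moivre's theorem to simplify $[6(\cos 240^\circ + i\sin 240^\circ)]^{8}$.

By De Moivre: z^n = r^n(cos(nθ) + i sin(nθ))
= 6^8(cos(8*240°) + i sin(8*240°))
= 1679616(cos 120° + i sin 120°)
= -839808 + 839808*sqrt(3)i


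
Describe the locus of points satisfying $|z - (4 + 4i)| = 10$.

|z - z0| = r describes a circle centered at z0 with radius r
Here z0 = 4 + 4i and r = 10
Locus: Circle centered at (4, 4) with radius 10
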